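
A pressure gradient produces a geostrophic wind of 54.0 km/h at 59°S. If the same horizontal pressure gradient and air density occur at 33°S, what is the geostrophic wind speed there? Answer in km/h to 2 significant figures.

85 km/h

With the same pressure gradient and density, V_g ∝ 1/f ∝ 1/sin φ.
V₂ = V₁ · sin φ₁ / sin φ₂ = 54.0 × sin 59° / sin 33°
V₂ = 54.0 × 0.8572/0.5446 = 85 km/h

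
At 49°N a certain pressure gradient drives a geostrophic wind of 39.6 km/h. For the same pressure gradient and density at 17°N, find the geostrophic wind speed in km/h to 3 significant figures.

With the same pressure gradient and density, V_g ∝ 1/f ∝ 1/sin φ.
V₂ = V₁ · sin φ₁ / sin φ₂ = 39.6 × sin 49° / sin 17°
V₂ = 39.6 × 0.7547/0.2924 = 102 km/h

102 km/h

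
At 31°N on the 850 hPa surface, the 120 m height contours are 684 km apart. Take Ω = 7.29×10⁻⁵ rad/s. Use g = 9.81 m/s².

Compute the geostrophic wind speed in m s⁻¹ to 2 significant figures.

Coriolis parameter at 31°N:
f = 2Ω sin φ = 2 × 7.29×10⁻⁵ × sin 31° = 7.51×10⁻⁵ s⁻¹
Height gradient: |∂Z/∂n| = 120 m / 684000 m = 1.75×10⁻⁴
On a pressure surface, geostrophic balance gives V_g = (g/f)|∂Z/∂n|:
V_g = 9.81 × 1.75×10⁻⁴ / 7.51×10⁻⁵ = 22.9 m/s

23 m s⁻¹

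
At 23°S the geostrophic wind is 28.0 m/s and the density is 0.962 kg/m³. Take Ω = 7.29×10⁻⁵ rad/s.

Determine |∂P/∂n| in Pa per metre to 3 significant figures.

Coriolis parameter at 23°S:
f = 2Ω sin φ = 2 × 7.29×10⁻⁵ × sin 23° = 5.70×10⁻⁵ s⁻¹
Geostrophic balance rearranged: |∂P/∂n| = f ρ V_g
|∂P/∂n| = 5.70×10⁻⁵ × 0.962 × 28.0 = 1.53×10⁻³ Pa/m

1.53×10⁻³ Pa/m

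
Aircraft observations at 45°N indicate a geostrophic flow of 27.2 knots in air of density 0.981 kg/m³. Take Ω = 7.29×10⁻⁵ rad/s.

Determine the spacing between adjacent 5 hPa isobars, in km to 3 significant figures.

353 km

Coriolis parameter at 45°N:
f = 2Ω sin φ = 2 × 7.29×10⁻⁵ × sin 45° = 1.03×10⁻⁴ s⁻¹
Wind speed in SI: 27.2 knots = 14.0 m/s
Geostrophic balance rearranged: |∂P/∂n| = f ρ V_g
|∂P/∂n| = 1.03×10⁻⁴ × 0.981 × 14.0 = 1.42×10⁻³ Pa/m
Isobar spacing: Δn = ΔP/|∂P/∂n| = 500 Pa / 1.42×10⁻³ Pa/m = 353306 m ≈ 353 km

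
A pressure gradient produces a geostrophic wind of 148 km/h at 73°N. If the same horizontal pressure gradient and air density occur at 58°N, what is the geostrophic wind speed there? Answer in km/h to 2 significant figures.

With the same pressure gradient and density, V_g ∝ 1/f ∝ 1/sin φ.
V₂ = V₁ · sin φ₁ / sin φ₂ = 148 × sin 73° / sin 58°
V₂ = 148 × 0.9563/0.8480 = 170 km/h

170 km/h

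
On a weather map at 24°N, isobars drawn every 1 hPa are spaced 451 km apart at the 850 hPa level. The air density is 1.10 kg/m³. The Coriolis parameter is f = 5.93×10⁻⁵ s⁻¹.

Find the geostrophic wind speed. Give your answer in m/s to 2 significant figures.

Pressure gradient: |∂P/∂n| = 100 Pa / 451000 m = 2.22×10⁻⁴ Pa/m
Geostrophic balance (pressure-gradient force = Coriolis force):
V_g = (1/(fρ)) |∂P/∂n| = 2.22×10⁻⁴ / (5.93×10⁻⁵ × 1.10) = 3.40 m/s

3.4 m/s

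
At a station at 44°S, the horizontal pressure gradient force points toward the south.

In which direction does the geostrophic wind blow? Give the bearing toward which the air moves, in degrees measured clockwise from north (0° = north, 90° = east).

090°

The pressure-gradient force points toward the south (bearing 180°).
Geostrophic balance: in the Southern Hemisphere the Coriolis force deflects motion to the left, so the geostrophic wind blows 90° to the left of the pressure-gradient force (low pressure on the right).
Rotating 180° by 90° counterclockwise gives 090° — the wind blows toward the east.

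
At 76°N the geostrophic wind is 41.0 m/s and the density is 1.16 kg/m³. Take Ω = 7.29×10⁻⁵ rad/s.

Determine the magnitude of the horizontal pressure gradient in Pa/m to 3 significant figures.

6.73×10⁻³ Pa/m

Coriolis parameter at 76°N:
f = 2Ω sin φ = 2 × 7.29×10⁻⁵ × sin 76° = 1.41×10⁻⁴ s⁻¹
Geostrophic balance rearranged: |∂P/∂n| = f ρ V_g
|∂P/∂n| = 1.41×10⁻⁴ × 1.16 × 41.0 = 6.73×10⁻³ Pa/m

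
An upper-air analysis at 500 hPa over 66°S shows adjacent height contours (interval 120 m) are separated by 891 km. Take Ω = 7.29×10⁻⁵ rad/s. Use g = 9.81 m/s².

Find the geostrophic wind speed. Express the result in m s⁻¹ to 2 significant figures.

9.9 m s⁻¹

Coriolis parameter at 66°S:
f = 2Ω sin φ = 2 × 7.29×10⁻⁵ × sin 66° = 1.33×10⁻⁴ s⁻¹
Height gradient: |∂Z/∂n| = 120 m / 891000 m = 1.35×10⁻⁴
On a pressure surface, geostrophic balance gives V_g = (g/f)|∂Z/∂n|:
V_g = 9.81 × 1.35×10⁻⁴ / 1.33×10⁻⁴ = 9.92 m/s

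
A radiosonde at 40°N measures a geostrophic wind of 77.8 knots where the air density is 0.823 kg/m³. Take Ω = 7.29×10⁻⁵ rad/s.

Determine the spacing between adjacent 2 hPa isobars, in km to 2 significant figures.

Coriolis parameter at 40°N:
f = 2Ω sin φ = 2 × 7.29×10⁻⁵ × sin 40° = 9.37×10⁻⁵ s⁻¹
Wind speed in SI: 77.8 knots = 40.0 m/s
Geostrophic balance rearranged: |∂P/∂n| = f ρ V_g
|∂P/∂n| = 9.37×10⁻⁵ × 0.823 × 40.0 = 3.09×10⁻³ Pa/m
Isobar spacing: Δn = ΔP/|∂P/∂n| = 200 Pa / 3.09×10⁻³ Pa/m = 64787 m ≈ 65 km

65 km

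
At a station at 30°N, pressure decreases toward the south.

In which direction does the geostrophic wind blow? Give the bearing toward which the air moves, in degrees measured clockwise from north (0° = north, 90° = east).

The pressure-gradient force points toward the south (bearing 180°).
Geostrophic balance: in the Northern Hemisphere the Coriolis force deflects motion to the right, so the geostrophic wind blows 90° to the right of the pressure-gradient force (low pressure on the left).
Rotating 180° by 90° clockwise gives 270° — the wind blows toward the west.

270°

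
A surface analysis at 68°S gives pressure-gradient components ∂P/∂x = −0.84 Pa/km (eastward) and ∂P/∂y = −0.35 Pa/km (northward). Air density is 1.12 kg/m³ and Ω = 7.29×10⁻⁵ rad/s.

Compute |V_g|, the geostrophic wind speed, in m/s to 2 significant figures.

6.0 m/s

Coriolis parameter at 68°S:
f = 2Ω sin φ = 2 × 7.29×10⁻⁵ × sin 68° = 1.35×10⁻⁴ s⁻¹
In the Southern Hemisphere f is negative: f = −1.35×10⁻⁴ s⁻¹.
Component geostrophic relations (x east, y north):
u_g = −(1/(fρ)) ∂P/∂y,  v_g = (1/(fρ)) ∂P/∂x
u_g = −(−0.35×10⁻³)/(−1.35×10⁻⁴ × 1.12) = −2.31 m/s;  v_g = (−0.84×10⁻³)/(−1.35×10⁻⁴ × 1.12) = 5.55 m/s
|V_g| = √(u_g² + v_g²) = 6.01 m/s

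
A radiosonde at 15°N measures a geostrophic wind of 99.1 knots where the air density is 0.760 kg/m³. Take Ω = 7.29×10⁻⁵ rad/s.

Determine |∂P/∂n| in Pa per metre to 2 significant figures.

1.5×10⁻³ Pa/m

Coriolis parameter at 15°N:
f = 2Ω sin φ = 2 × 7.29×10⁻⁵ × sin 15° = 3.77×10⁻⁵ s⁻¹
Wind speed in SI: 99.1 knots = 51.0 m/s
Geostrophic balance rearranged: |∂P/∂n| = f ρ V_g
|∂P/∂n| = 3.77×10⁻⁵ × 0.760 × 51.0 = 1.46×10⁻³ Pa/m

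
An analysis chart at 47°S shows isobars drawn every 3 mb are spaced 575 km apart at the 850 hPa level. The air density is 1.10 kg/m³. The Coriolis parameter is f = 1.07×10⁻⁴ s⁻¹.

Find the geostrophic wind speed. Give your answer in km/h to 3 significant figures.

16.0 km/h

Pressure gradient: |∂P/∂n| = 300 Pa / 575000 m = 5.22×10⁻⁴ Pa/m
Geostrophic balance (pressure-gradient force = Coriolis force):
V_g = (1/(fρ)) |∂P/∂n| = 5.22×10⁻⁴ / (1.07×10⁻⁴ × 1.10) = 4.43 m/s
Converting: 4.43 m/s × 3.6 = 16.0 km/h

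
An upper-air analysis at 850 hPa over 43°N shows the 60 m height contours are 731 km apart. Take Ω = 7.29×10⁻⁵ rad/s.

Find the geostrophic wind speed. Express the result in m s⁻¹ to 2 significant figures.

8.1 m s⁻¹

Coriolis parameter at 43°N:
f = 2Ω sin φ = 2 × 7.29×10⁻⁵ × sin 43° = 9.94×10⁻⁵ s⁻¹
Height gradient: |∂Z/∂n| = 60 m / 731000 m = 8.21×10⁻⁵
On a pressure surface, geostrophic balance gives V_g = (g/f)|∂Z/∂n|:
V_g = 9.81 × 8.21×10⁻⁵ / 9.94×10⁻⁵ = 8.10 m/s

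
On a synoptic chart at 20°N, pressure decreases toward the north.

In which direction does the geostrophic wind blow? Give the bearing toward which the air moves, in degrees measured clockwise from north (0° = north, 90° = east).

The pressure-gradient force points toward the north (bearing 000°).
Geostrophic balance: in the Northern Hemisphere the Coriolis force deflects motion to the right, so the geostrophic wind blows 90° to the right of the pressure-gradient force (low pressure on the left).
Rotating 000° by 90° clockwise gives 090° — the wind blows toward the east.

090°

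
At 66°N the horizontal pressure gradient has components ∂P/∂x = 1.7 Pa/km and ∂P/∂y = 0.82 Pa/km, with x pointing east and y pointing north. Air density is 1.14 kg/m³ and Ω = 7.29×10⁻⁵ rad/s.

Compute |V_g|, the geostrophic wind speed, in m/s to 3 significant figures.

Coriolis parameter at 66°N:
f = 2Ω sin φ = 2 × 7.29×10⁻⁵ × sin 66° = 1.33×10⁻⁴ s⁻¹
Component geostrophic relations (x east, y north):
u_g = −(1/(fρ)) ∂P/∂y,  v_g = (1/(fρ)) ∂P/∂x
u_g = −(0.82×10⁻³)/(1.33×10⁻⁴ × 1.14) = −5.40 m/s;  v_g = (1.7×10⁻³)/(1.33×10⁻⁴ × 1.14) = 11.2 m/s
|V_g| = √(u_g² + v_g²) = 12.4 m/s

12.4 m/s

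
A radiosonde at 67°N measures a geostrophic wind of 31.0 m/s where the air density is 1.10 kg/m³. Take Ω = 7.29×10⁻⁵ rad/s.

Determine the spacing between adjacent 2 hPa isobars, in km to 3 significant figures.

43.7 km

Coriolis parameter at 67°N:
f = 2Ω sin φ = 2 × 7.29×10⁻⁵ × sin 67° = 1.34×10⁻⁴ s⁻¹
Geostrophic balance rearranged: |∂P/∂n| = f ρ V_g
|∂P/∂n| = 1.34×10⁻⁴ × 1.10 × 31.0 = 4.58×10⁻³ Pa/m
Isobar spacing: Δn = ΔP/|∂P/∂n| = 200 Pa / 4.58×10⁻³ Pa/m = 43701 m ≈ 43.7 km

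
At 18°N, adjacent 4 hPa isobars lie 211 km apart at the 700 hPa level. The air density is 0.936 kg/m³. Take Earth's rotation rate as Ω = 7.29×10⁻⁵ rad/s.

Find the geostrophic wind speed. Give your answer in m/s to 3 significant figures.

45.0 m/s

Coriolis parameter at 18°N:
f = 2Ω sin φ = 2 × 7.29×10⁻⁵ × sin 18° = 4.51×10⁻⁵ s⁻¹
Pressure gradient: |∂P/∂n| = 400 Pa / 211000 m = 1.90×10⁻³ Pa/m
Geostrophic balance (pressure-gradient force = Coriolis force):
V_g = (1/(fρ)) |∂P/∂n| = 1.90×10⁻³ / (4.51×10⁻⁵ × 0.936) = 45.0 m/s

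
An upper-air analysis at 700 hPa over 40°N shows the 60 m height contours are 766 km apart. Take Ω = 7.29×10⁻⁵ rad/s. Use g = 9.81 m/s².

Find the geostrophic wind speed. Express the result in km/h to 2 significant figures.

Coriolis parameter at 40°N:
f = 2Ω sin φ = 2 × 7.29×10⁻⁵ × sin 40° = 9.37×10⁻⁵ s⁻¹
Height gradient: |∂Z/∂n| = 60 m / 766000 m = 7.83×10⁻⁵
On a pressure surface, geostrophic balance gives V_g = (g/f)|∂Z/∂n|:
V_g = 9.81 × 7.83×10⁻⁵ / 9.37×10⁻⁵ = 8.20 m/s
Converting: 8.20 m/s × 3.6 = 30 km/h

30 km/h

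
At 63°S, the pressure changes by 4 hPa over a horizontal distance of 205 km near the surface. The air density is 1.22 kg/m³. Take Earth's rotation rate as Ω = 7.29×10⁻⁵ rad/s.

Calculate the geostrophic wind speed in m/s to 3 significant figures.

12.3 m/s

Coriolis parameter at 63°S:
f = 2Ω sin φ = 2 × 7.29×10⁻⁵ × sin 63° = 1.30×10⁻⁴ s⁻¹
Pressure gradient: |∂P/∂n| = 400 Pa / 205000 m = 1.95×10⁻³ Pa/m
Geostrophic balance (pressure-gradient force = Coriolis force):
V_g = (1/(fρ)) |∂P/∂n| = 1.95×10⁻³ / (1.30×10⁻⁴ × 1.22) = 12.3 m/s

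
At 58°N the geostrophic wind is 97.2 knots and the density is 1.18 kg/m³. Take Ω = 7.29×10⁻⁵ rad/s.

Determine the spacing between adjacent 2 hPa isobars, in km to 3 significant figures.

27.4 km

Coriolis parameter at 58°N:
f = 2Ω sin φ = 2 × 7.29×10⁻⁵ × sin 58° = 1.24×10⁻⁴ s⁻¹
Wind speed in SI: 97.2 knots = 50.0 m/s
Geostrophic balance rearranged: |∂P/∂n| = f ρ V_g
|∂P/∂n| = 1.24×10⁻⁴ × 1.18 × 50.0 = 7.30×10⁻³ Pa/m
Isobar spacing: Δn = ΔP/|∂P/∂n| = 200 Pa / 7.30×10⁻³ Pa/m = 27414 m ≈ 27.4 km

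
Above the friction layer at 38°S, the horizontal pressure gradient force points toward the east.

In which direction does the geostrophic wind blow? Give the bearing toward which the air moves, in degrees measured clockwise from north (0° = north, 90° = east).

The pressure-gradient force points toward the east (bearing 090°).
Geostrophic balance: in the Southern Hemisphere the Coriolis force deflects motion to the left, so the geostrophic wind blows 90° to the left of the pressure-gradient force (low pressure on the right).
Rotating 090° by 90° counterclockwise gives 000° — the wind blows toward the north.

000°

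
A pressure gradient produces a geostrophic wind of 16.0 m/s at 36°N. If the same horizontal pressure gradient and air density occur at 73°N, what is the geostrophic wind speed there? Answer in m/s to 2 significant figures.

9.8 m/s

With the same pressure gradient and density, V_g ∝ 1/f ∝ 1/sin φ.
V₂ = V₁ · sin φ₁ / sin φ₂ = 16.0 × sin 36° / sin 73°
V₂ = 16.0 × 0.5878/0.9563 = 9.8 m/s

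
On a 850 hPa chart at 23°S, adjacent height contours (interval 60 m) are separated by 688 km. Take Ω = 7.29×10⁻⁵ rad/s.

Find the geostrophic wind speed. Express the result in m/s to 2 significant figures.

15 m/s

Coriolis parameter at 23°S:
f = 2Ω sin φ = 2 × 7.29×10⁻⁵ × sin 23° = 5.70×10⁻⁵ s⁻¹
Height gradient: |∂Z/∂n| = 60 m / 688000 m = 8.72×10⁻⁵
On a pressure surface, geostrophic balance gives V_g = (g/f)|∂Z/∂n|:
V_g = 9.81 × 8.72×10⁻⁵ / 5.70×10⁻⁵ = 15.0 m/s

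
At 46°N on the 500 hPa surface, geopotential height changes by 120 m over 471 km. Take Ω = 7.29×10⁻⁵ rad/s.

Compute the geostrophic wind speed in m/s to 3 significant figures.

Coriolis parameter at 46°N:
f = 2Ω sin φ = 2 × 7.29×10⁻⁵ × sin 46° = 1.05×10⁻⁴ s⁻¹
Height gradient: |∂Z/∂n| = 120 m / 471000 m = 2.55×10⁻⁴
On a pressure surface, geostrophic balance gives V_g = (g/f)|∂Z/∂n|:
V_g = 9.81 × 2.55×10⁻⁴ / 1.05×10⁻⁴ = 23.8 m/s

23.8 m/s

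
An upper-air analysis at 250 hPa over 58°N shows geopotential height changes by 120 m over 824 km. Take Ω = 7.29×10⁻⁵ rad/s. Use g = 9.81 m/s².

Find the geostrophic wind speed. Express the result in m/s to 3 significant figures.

Coriolis parameter at 58°N:
f = 2Ω sin φ = 2 × 7.29×10⁻⁵ × sin 58° = 1.24×10⁻⁴ s⁻¹
Height gradient: |∂Z/∂n| = 120 m / 824000 m = 1.46×10⁻⁴
On a pressure surface, geostrophic balance gives V_g = (g/f)|∂Z/∂n|:
V_g = 9.81 × 1.46×10⁻⁴ / 1.24×10⁻⁴ = 11.6 m/s

11.6 m/s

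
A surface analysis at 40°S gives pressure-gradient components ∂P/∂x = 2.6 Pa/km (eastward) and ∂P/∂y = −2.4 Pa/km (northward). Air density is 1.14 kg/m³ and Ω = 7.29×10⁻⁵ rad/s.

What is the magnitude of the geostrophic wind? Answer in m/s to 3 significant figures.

33.1 m/s

Coriolis parameter at 40°S:
f = 2Ω sin φ = 2 × 7.29×10⁻⁵ × sin 40° = 9.37×10⁻⁵ s⁻¹
In the Southern Hemisphere f is negative: f = −9.37×10⁻⁵ s⁻¹.
Component geostrophic relations (x east, y north):
u_g = −(1/(fρ)) ∂P/∂y,  v_g = (1/(fρ)) ∂P/∂x
u_g = −(−2.4×10⁻³)/(−9.37×10⁻⁵ × 1.14) = −22.5 m/s;  v_g = (2.6×10⁻³)/(−9.37×10⁻⁵ × 1.14) = −24.3 m/s
|V_g| = √(u_g² + v_g²) = 33.1 m/s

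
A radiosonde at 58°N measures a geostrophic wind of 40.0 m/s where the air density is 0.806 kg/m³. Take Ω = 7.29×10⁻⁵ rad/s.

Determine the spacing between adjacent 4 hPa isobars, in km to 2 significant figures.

Coriolis parameter at 58°N:
f = 2Ω sin φ = 2 × 7.29×10⁻⁵ × sin 58° = 1.24×10⁻⁴ s⁻¹
Geostrophic balance rearranged: |∂P/∂n| = f ρ V_g
|∂P/∂n| = 1.24×10⁻⁴ × 0.806 × 40.0 = 3.99×10⁻³ Pa/m
Isobar spacing: Δn = ΔP/|∂P/∂n| = 400 Pa / 3.99×10⁻³ Pa/m = 100343 m ≈ 100 km

100 km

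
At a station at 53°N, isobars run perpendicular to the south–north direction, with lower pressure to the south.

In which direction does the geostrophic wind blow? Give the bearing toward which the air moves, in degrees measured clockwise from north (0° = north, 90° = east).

The pressure-gradient force points toward the south (bearing 180°).
Geostrophic balance: in the Northern Hemisphere the Coriolis force deflects motion to the right, so the geostrophic wind blows 90° to the right of the pressure-gradient force (low pressure on the left).
Rotating 180° by 90° clockwise gives 270° — the wind blows toward the west.

270°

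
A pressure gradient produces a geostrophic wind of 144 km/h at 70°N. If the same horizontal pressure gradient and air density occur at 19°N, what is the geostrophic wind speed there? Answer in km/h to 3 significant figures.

416 km/h

With the same pressure gradient and density, V_g ∝ 1/f ∝ 1/sin φ.
V₂ = V₁ · sin φ₁ / sin φ₂ = 144 × sin 70° / sin 19°
V₂ = 144 × 0.9397/0.3256 = 416 km/h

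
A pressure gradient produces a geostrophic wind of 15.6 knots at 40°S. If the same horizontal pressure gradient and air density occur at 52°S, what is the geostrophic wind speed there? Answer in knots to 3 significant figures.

With the same pressure gradient and density, V_g ∝ 1/f ∝ 1/sin φ.
V₂ = V₁ · sin φ₁ / sin φ₂ = 15.6 × sin 40° / sin 52°
V₂ = 15.6 × 0.6428/0.7880 = 12.7 knots

12.7 knots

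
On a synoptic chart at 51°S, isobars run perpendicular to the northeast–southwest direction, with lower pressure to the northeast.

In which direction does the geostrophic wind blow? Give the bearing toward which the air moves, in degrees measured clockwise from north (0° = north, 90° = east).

The pressure-gradient force points toward the northeast (bearing 045°).
Geostrophic balance: in the Southern Hemisphere the Coriolis force deflects motion to the left, so the geostrophic wind blows 90° to the left of the pressure-gradient force (low pressure on the right).
Rotating 045° by 90° counterclockwise gives 315° — the wind blows toward the northwest.

315°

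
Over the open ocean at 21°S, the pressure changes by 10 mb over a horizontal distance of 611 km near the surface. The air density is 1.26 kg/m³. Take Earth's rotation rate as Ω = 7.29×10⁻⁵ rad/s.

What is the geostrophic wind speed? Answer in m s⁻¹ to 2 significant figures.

Coriolis parameter at 21°S:
f = 2Ω sin φ = 2 × 7.29×10⁻⁵ × sin 21° = 5.23×10⁻⁵ s⁻¹
Pressure gradient: |∂P/∂n| = 1000 Pa / 611000 m = 1.64×10⁻³ Pa/m
Geostrophic balance (pressure-gradient force = Coriolis force):
V_g = (1/(fρ)) |∂P/∂n| = 1.64×10⁻³ / (5.23×10⁻⁵ × 1.26) = 24.9 m/s

25 m s⁻¹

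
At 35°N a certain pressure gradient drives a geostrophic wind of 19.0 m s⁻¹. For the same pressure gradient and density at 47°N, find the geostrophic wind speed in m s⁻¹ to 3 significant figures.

With the same pressure gradient and density, V_g ∝ 1/f ∝ 1/sin φ.
V₂ = V₁ · sin φ₁ / sin φ₂ = 19.0 × sin 35° / sin 47°
V₂ = 19.0 × 0.5736/0.7314 = 14.9 m s⁻¹

14.9 m s⁻¹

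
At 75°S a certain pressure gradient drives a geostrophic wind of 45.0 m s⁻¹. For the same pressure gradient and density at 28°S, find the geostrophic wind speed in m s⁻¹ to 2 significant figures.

93 m s⁻¹

With the same pressure gradient and density, V_g ∝ 1/f ∝ 1/sin φ.
V₂ = V₁ · sin φ₁ / sin φ₂ = 45.0 × sin 75° / sin 28°
V₂ = 45.0 × 0.9659/0.4695 = 93 m s⁻¹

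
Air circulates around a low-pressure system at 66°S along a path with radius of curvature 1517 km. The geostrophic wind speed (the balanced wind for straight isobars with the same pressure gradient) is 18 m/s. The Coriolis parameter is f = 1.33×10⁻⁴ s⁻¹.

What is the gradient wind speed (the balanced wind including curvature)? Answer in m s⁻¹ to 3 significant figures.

Around a low, centrifugal force acts outward with Coriolis, so pressure-gradient force balances both:
(1/ρ)|∂P/∂n| = fV + V²/R  →  V² + fR·V − fR·V_g = 0
With fR = 1.33×10⁻⁴ × 1517×10³ m = 202 m/s:
V = [−fR + √((fR)² + 4 fR V_g)]/2 = [−202 + √(202² + 4×202×18)]/2 = 16.6 m/s
Subgeostrophic (V < V_g = 18 m/s), as expected around a low.

16.6 m s⁻¹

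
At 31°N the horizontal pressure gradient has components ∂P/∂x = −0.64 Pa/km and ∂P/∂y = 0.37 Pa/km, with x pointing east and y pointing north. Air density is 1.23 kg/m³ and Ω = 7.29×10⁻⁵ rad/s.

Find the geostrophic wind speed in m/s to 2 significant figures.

8.0 m/s

Coriolis parameter at 31°N:
f = 2Ω sin φ = 2 × 7.29×10⁻⁵ × sin 31° = 7.51×10⁻⁵ s⁻¹
Component geostrophic relations (x east, y north):
u_g = −(1/(fρ)) ∂P/∂y,  v_g = (1/(fρ)) ∂P/∂x
u_g = −(0.37×10⁻³)/(7.51×10⁻⁵ × 1.23) = −4.01 m/s;  v_g = (−0.64×10⁻³)/(7.51×10⁻⁵ × 1.23) = −6.93 m/s
|V_g| = √(u_g² + v_g²) = 8.00 m/s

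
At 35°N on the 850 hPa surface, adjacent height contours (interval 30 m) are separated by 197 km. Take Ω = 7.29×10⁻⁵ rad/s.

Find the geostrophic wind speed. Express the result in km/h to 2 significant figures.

64 km/h

Coriolis parameter at 35°N:
f = 2Ω sin φ = 2 × 7.29×10⁻⁵ × sin 35° = 8.36×10⁻⁵ s⁻¹
Height gradient: |∂Z/∂n| = 30 m / 197000 m = 1.52×10⁻⁴
On a pressure surface, geostrophic balance gives V_g = (g/f)|∂Z/∂n|:
V_g = 9.81 × 1.52×10⁻⁴ / 8.36×10⁻⁵ = 17.9 m/s
Converting: 17.9 m/s × 3.6 = 64 km/h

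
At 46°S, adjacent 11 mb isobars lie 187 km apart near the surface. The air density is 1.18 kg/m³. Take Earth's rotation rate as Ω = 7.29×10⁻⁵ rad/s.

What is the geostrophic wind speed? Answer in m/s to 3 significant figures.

47.5 m/s

Coriolis parameter at 46°S:
f = 2Ω sin φ = 2 × 7.29×10⁻⁵ × sin 46° = 1.05×10⁻⁴ s⁻¹
Pressure gradient: |∂P/∂n| = 1100 Pa / 187000 m = 5.88×10⁻³ Pa/m
Geostrophic balance (pressure-gradient force = Coriolis force):
V_g = (1/(fρ)) |∂P/∂n| = 5.88×10⁻³ / (1.05×10⁻⁴ × 1.18) = 47.5 m/s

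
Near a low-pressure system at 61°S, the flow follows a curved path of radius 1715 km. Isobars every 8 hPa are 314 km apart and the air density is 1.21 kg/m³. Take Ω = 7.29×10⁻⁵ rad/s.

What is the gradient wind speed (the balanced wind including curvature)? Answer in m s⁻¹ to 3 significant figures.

15.4 m s⁻¹

Coriolis parameter at 61°S:
f = 2Ω sin φ = 2 × 7.29×10⁻⁵ × sin 61° = 1.28×10⁻⁴ s⁻¹
Pressure gradient: |∂P/∂n| = 800 Pa / 314000 m = 2.55×10⁻³ Pa/m
Geostrophic speed: V_g = |∂P/∂n|/(fρ) = 2.55×10⁻³/(1.28×10⁻⁴ × 1.21) = 16.5 m/s
Around a low, centrifugal force acts outward with Coriolis, so pressure-gradient force balances both:
(1/ρ)|∂P/∂n| = fV + V²/R  →  V² + fR·V − fR·V_g = 0
With fR = 1.28×10⁻⁴ × 1715×10³ m = 219 m/s:
V = [−fR + √((fR)² + 4 fR V_g)]/2 = [−219 + √(219² + 4×219×16.5)]/2 = 15.4 m/s
Subgeostrophic (V < V_g = 16.5 m/s), as expected around a low.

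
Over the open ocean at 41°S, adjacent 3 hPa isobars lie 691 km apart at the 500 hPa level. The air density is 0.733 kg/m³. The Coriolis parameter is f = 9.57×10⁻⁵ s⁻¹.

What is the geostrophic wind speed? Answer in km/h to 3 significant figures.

Pressure gradient: |∂P/∂n| = 300 Pa / 691000 m = 4.34×10⁻⁴ Pa/m
Geostrophic balance (pressure-gradient force = Coriolis force):
V_g = (1/(fρ)) |∂P/∂n| = 4.34×10⁻⁴ / (9.57×10⁻⁵ × 0.733) = 6.19 m/s
Converting: 6.19 m/s × 3.6 = 22.3 km/h

22.3 km/h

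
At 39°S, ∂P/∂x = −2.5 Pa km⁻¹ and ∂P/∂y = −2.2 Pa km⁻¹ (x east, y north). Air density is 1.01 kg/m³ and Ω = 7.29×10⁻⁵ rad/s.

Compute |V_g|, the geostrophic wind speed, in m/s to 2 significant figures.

Coriolis parameter at 39°S:
f = 2Ω sin φ = 2 × 7.29×10⁻⁵ × sin 39° = 9.18×10⁻⁵ s⁻¹
In the Southern Hemisphere f is negative: f = −9.18×10⁻⁵ s⁻¹.
Component geostrophic relations (x east, y north):
u_g = −(1/(fρ)) ∂P/∂y,  v_g = (1/(fρ)) ∂P/∂x
u_g = −(−2.2×10⁻³)/(−9.18×10⁻⁵ × 1.01) = −23.7 m/s;  v_g = (−2.5×10⁻³)/(−9.18×10⁻⁵ × 1.01) = 27.0 m/s
|V_g| = √(u_g² + v_g²) = 35.9 m/s

36 m/s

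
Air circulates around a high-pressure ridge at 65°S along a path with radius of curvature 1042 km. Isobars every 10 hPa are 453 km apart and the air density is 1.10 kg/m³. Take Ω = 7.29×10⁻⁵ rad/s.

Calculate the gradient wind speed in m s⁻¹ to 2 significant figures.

Coriolis parameter at 65°S:
f = 2Ω sin φ = 2 × 7.29×10⁻⁵ × sin 65° = 1.32×10⁻⁴ s⁻¹
Pressure gradient: |∂P/∂n| = 1000 Pa / 453000 m = 2.21×10⁻³ Pa/m
Geostrophic speed: V_g = |∂P/∂n|/(fρ) = 2.21×10⁻³/(1.32×10⁻⁴ × 1.10) = 15.2 m/s
Around a high, pressure-gradient force acts outward with centrifugal, so Coriolis balances both:
fV = (1/ρ)|∂P/∂n| + V²/R  →  V² − fR·V + fR·V_g = 0
With fR = 1.32×10⁻⁴ × 1042×10³ m = 138 m/s:
V = [fR − √((fR)² − 4 fR V_g)]/2 = [138 − √(138² − 4×138×15.2)]/2 = 17.4 m/s
Supergeostrophic (V > V_g = 15.2 m/s), as expected around a high.

17 m s⁻¹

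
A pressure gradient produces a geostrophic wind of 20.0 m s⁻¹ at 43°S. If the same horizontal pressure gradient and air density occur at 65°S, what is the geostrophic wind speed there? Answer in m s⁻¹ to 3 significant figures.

15.1 m s⁻¹

With the same pressure gradient and density, V_g ∝ 1/f ∝ 1/sin φ.
V₂ = V₁ · sin φ₁ / sin φ₂ = 20.0 × sin 43° / sin 65°
V₂ = 20.0 × 0.6820/0.9063 = 15.1 m s⁻¹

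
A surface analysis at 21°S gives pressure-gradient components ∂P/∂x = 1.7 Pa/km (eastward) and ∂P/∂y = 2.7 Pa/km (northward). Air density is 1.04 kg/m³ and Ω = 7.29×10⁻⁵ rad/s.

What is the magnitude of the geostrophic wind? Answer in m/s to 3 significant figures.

Coriolis parameter at 21°S:
f = 2Ω sin φ = 2 × 7.29×10⁻⁵ × sin 21° = 5.23×10⁻⁵ s⁻¹
In the Southern Hemisphere f is negative: f = −5.23×10⁻⁵ s⁻¹.
Component geostrophic relations (x east, y north):
u_g = −(1/(fρ)) ∂P/∂y,  v_g = (1/(fρ)) ∂P/∂x
u_g = −(2.7×10⁻³)/(−5.23×10⁻⁵ × 1.04) = 49.7 m/s;  v_g = (1.7×10⁻³)/(−5.23×10⁻⁵ × 1.04) = −31.3 m/s
|V_g| = √(u_g² + v_g²) = 58.7 m/s

58.7 m/s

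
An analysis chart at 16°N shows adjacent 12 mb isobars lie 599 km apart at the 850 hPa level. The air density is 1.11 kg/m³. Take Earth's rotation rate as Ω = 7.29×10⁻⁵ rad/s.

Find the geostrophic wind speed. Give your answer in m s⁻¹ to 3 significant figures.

Coriolis parameter at 16°N:
f = 2Ω sin φ = 2 × 7.29×10⁻⁵ × sin 16° = 4.02×10⁻⁵ s⁻¹
Pressure gradient: |∂P/∂n| = 1200 Pa / 599000 m = 2.00×10⁻³ Pa/m
Geostrophic balance (pressure-gradient force = Coriolis force):
V_g = (1/(fρ)) |∂P/∂n| = 2.00×10⁻³ / (4.02×10⁻⁵ × 1.11) = 44.9 m/s

44.9 m s⁻¹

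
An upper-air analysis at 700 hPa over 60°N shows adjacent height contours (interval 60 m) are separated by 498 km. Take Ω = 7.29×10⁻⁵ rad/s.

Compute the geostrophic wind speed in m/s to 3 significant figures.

Coriolis parameter at 60°N:
f = 2Ω sin φ = 2 × 7.29×10⁻⁵ × sin 60° = 1.26×10⁻⁴ s⁻¹
Height gradient: |∂Z/∂n| = 60 m / 498000 m = 1.20×10⁻⁴
On a pressure surface, geostrophic balance gives V_g = (g/f)|∂Z/∂n|:
V_g = 9.81 × 1.20×10⁻⁴ / 1.26×10⁻⁴ = 9.36 m/s

9.36 m/s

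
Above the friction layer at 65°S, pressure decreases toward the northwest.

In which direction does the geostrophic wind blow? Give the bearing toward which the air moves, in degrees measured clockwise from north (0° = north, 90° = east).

The pressure-gradient force points toward the northwest (bearing 315°).
Geostrophic balance: in the Southern Hemisphere the Coriolis force deflects motion to the left, so the geostrophic wind blows 90° to the left of the pressure-gradient force (low pressure on the right).
Rotating 315° by 90° counterclockwise gives 225° — the wind blows toward the southwest.

225°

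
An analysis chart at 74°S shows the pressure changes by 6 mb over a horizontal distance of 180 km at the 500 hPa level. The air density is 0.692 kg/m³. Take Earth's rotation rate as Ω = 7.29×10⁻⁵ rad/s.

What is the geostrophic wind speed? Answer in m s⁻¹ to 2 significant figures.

34 m s⁻¹

Coriolis parameter at 74°S:
f = 2Ω sin φ = 2 × 7.29×10⁻⁵ × sin 74° = 1.40×10⁻⁴ s⁻¹
Pressure gradient: |∂P/∂n| = 600 Pa / 180000 m = 3.33×10⁻³ Pa/m
Geostrophic balance (pressure-gradient force = Coriolis force):
V_g = (1/(fρ)) |∂P/∂n| = 3.33×10⁻³ / (1.40×10⁻⁴ × 0.692) = 34.4 m/s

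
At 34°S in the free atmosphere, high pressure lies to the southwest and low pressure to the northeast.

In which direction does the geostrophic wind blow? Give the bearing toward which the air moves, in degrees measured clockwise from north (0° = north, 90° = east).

The pressure-gradient force points toward the northeast (bearing 045°).
Geostrophic balance: in the Southern Hemisphere the Coriolis force deflects motion to the left, so the geostrophic wind blows 90° to the left of the pressure-gradient force (low pressure on the right).
Rotating 045° by 90° counterclockwise gives 315° — the wind blows toward the northwest.

315°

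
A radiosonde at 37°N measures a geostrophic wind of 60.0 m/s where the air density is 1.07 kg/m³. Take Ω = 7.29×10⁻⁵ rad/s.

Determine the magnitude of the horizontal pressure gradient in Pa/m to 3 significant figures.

5.63×10⁻³ Pa/m

Coriolis parameter at 37°N:
f = 2Ω sin φ = 2 × 7.29×10⁻⁵ × sin 37° = 8.77×10⁻⁵ s⁻¹
Geostrophic balance rearranged: |∂P/∂n| = f ρ V_g
|∂P/∂n| = 8.77×10⁻⁵ × 1.07 × 60.0 = 5.63×10⁻³ Pa/m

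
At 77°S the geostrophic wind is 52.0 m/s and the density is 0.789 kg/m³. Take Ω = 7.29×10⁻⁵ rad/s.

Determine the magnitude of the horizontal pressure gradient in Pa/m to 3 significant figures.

5.83×10⁻³ Pa/m

Coriolis parameter at 77°S:
f = 2Ω sin φ = 2 × 7.29×10⁻⁵ × sin 77° = 1.42×10⁻⁴ s⁻¹
Geostrophic balance rearranged: |∂P/∂n| = f ρ V_g
|∂P/∂n| = 1.42×10⁻⁴ × 0.789 × 52.0 = 5.83×10⁻³ Pa/m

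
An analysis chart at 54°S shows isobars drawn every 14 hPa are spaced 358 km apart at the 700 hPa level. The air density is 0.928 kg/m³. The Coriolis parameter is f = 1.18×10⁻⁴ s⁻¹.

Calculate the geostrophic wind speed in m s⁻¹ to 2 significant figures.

Pressure gradient: |∂P/∂n| = 1400 Pa / 358000 m = 3.91×10⁻³ Pa/m
Geostrophic balance (pressure-gradient force = Coriolis force):
V_g = (1/(fρ)) |∂P/∂n| = 3.91×10⁻³ / (1.18×10⁻⁴ × 0.928) = 35.7 m/s

36 m s⁻¹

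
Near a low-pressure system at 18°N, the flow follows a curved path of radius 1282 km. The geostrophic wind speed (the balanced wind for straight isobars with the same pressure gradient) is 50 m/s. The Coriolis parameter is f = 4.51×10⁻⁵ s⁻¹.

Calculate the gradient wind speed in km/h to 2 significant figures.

120 km/h

Around a low, centrifugal force acts outward with Coriolis, so pressure-gradient force balances both:
(1/ρ)|∂P/∂n| = fV + V²/R  →  V² + fR·V − fR·V_g = 0
With fR = 4.51×10⁻⁵ × 1282×10³ m = 57.8 m/s:
V = [−fR + √((fR)² + 4 fR V_g)]/2 = [−57.8 + √(57.8² + 4×57.8×50)]/2 = 32.1 m/s
Subgeostrophic (V < V_g = 50 m/s), as expected around a low.
Converting: 32.1 m/s × 3.6 = 120 km/h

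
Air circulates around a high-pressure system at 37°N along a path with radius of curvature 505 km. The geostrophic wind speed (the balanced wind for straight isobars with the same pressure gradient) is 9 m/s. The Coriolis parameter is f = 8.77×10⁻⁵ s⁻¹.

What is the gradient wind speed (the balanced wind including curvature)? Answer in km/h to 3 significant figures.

45.2 km/h

Around a high, pressure-gradient force acts outward with centrifugal, so Coriolis balances both:
fV = (1/ρ)|∂P/∂n| + V²/R  →  V² − fR·V + fR·V_g = 0
With fR = 8.77×10⁻⁵ × 505×10³ m = 44.3 m/s:
V = [fR − √((fR)² − 4 fR V_g)]/2 = [44.3 − √(44.3² − 4×44.3×9)]/2 = 12.6 m/s
Supergeostrophic (V > V_g = 9 m/s), as expected around a high.
Converting: 12.6 m/s × 3.6 = 45.2 km/h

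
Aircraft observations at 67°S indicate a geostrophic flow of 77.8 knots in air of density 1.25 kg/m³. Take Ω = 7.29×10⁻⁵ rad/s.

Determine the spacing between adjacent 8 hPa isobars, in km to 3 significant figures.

119 km

Coriolis parameter at 67°S:
f = 2Ω sin φ = 2 × 7.29×10⁻⁵ × sin 67° = 1.34×10⁻⁴ s⁻¹
Wind speed in SI: 77.8 knots = 40.0 m/s
Geostrophic balance rearranged: |∂P/∂n| = f ρ V_g
|∂P/∂n| = 1.34×10⁻⁴ × 1.25 × 40.0 = 6.71×10⁻³ Pa/m
Isobar spacing: Δn = ΔP/|∂P/∂n| = 800 Pa / 6.71×10⁻³ Pa/m = 119146 m ≈ 119 km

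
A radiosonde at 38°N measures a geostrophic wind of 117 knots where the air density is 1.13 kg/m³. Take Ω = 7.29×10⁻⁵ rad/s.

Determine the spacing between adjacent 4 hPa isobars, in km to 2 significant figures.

66 km

Coriolis parameter at 38°N:
f = 2Ω sin φ = 2 × 7.29×10⁻⁵ × sin 38° = 8.98×10⁻⁵ s⁻¹
Wind speed in SI: 117 knots = 60.2 m/s
Geostrophic balance rearranged: |∂P/∂n| = f ρ V_g
|∂P/∂n| = 8.98×10⁻⁵ × 1.13 × 60.2 = 6.11×10⁻³ Pa/m
Isobar spacing: Δn = ΔP/|∂P/∂n| = 400 Pa / 6.11×10⁻³ Pa/m = 65518 m ≈ 66 km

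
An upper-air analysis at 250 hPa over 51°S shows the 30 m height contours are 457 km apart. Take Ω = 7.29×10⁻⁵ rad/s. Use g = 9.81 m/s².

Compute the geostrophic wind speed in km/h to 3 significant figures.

Coriolis parameter at 51°S:
f = 2Ω sin φ = 2 × 7.29×10⁻⁵ × sin 51° = 1.13×10⁻⁴ s⁻¹
Height gradient: |∂Z/∂n| = 30 m / 457000 m = 6.56×10⁻⁵
On a pressure surface, geostrophic balance gives V_g = (g/f)|∂Z/∂n|:
V_g = 9.81 × 6.56×10⁻⁵ / 1.13×10⁻⁴ = 5.68 m/s
Converting: 5.68 m/s × 3.6 = 20.5 km/h

20.5 km/h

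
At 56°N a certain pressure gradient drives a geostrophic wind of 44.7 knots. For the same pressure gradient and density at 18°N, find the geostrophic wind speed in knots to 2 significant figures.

120 knots

With the same pressure gradient and density, V_g ∝ 1/f ∝ 1/sin φ.
V₂ = V₁ · sin φ₁ / sin φ₂ = 44.7 × sin 56° / sin 18°
V₂ = 44.7 × 0.8290/0.3090 = 120 knots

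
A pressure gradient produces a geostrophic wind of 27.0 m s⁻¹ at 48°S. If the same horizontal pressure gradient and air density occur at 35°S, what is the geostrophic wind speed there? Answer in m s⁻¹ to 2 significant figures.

With the same pressure gradient and density, V_g ∝ 1/f ∝ 1/sin φ.
V₂ = V₁ · sin φ₁ / sin φ₂ = 27.0 × sin 48° / sin 35°
V₂ = 27.0 × 0.7431/0.5736 = 35 m s⁻¹

35 m s⁻¹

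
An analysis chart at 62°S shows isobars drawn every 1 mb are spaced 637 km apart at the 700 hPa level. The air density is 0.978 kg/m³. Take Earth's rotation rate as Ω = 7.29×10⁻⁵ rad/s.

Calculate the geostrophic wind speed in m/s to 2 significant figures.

1.2 m/s

Coriolis parameter at 62°S:
f = 2Ω sin φ = 2 × 7.29×10⁻⁵ × sin 62° = 1.29×10⁻⁴ s⁻¹
Pressure gradient: |∂P/∂n| = 100 Pa / 637000 m = 1.57×10⁻⁴ Pa/m
Geostrophic balance (pressure-gradient force = Coriolis force):
V_g = (1/(fρ)) |∂P/∂n| = 1.57×10⁻⁴ / (1.29×10⁻⁴ × 0.978) = 1.25 m/s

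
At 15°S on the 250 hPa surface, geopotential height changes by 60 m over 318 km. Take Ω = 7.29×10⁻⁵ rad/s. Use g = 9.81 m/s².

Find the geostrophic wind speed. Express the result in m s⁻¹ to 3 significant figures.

Coriolis parameter at 15°S:
f = 2Ω sin φ = 2 × 7.29×10⁻⁵ × sin 15° = 3.77×10⁻⁵ s⁻¹
Height gradient: |∂Z/∂n| = 60 m / 318000 m = 1.89×10⁻⁴
On a pressure surface, geostrophic balance gives V_g = (g/f)|∂Z/∂n|:
V_g = 9.81 × 1.89×10⁻⁴ / 3.77×10⁻⁵ = 49.1 m/s

49.1 m s⁻¹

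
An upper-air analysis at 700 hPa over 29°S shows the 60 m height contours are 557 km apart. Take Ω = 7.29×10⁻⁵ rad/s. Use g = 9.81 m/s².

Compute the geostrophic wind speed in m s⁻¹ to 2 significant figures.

Coriolis parameter at 29°S:
f = 2Ω sin φ = 2 × 7.29×10⁻⁵ × sin 29° = 7.07×10⁻⁵ s⁻¹
Height gradient: |∂Z/∂n| = 60 m / 557000 m = 1.08×10⁻⁴
On a pressure surface, geostrophic balance gives V_g = (g/f)|∂Z/∂n|:
V_g = 9.81 × 1.08×10⁻⁴ / 7.07×10⁻⁵ = 14.9 m/s

15 m s⁻¹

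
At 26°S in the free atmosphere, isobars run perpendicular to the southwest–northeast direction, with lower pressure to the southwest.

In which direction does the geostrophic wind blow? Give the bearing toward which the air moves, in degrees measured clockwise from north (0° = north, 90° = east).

The pressure-gradient force points toward the southwest (bearing 225°).
Geostrophic balance: in the Southern Hemisphere the Coriolis force deflects motion to the left, so the geostrophic wind blows 90° to the left of the pressure-gradient force (low pressure on the right).
Rotating 225° by 90° counterclockwise gives 135° — the wind blows toward the southeast.

135°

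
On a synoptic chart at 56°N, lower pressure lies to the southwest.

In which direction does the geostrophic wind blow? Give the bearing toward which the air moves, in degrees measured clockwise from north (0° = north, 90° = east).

The pressure-gradient force points toward the southwest (bearing 225°).
Geostrophic balance: in the Northern Hemisphere the Coriolis force deflects motion to the right, so the geostrophic wind blows 90° to the right of the pressure-gradient force (low pressure on the left).
Rotating 225° by 90° clockwise gives 315° — the wind blows toward the northwest.

315°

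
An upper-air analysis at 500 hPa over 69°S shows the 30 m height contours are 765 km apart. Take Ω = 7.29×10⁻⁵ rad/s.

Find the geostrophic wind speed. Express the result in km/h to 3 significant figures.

10.2 km/h

Coriolis parameter at 69°S:
f = 2Ω sin φ = 2 × 7.29×10⁻⁵ × sin 69° = 1.36×10⁻⁴ s⁻¹
Height gradient: |∂Z/∂n| = 30 m / 765000 m = 3.92×10⁻⁵
On a pressure surface, geostrophic balance gives V_g = (g/f)|∂Z/∂n|:
V_g = 9.81 × 3.92×10⁻⁵ / 1.36×10⁻⁴ = 2.83 m/s
Converting: 2.83 m/s × 3.6 = 10.2 km/h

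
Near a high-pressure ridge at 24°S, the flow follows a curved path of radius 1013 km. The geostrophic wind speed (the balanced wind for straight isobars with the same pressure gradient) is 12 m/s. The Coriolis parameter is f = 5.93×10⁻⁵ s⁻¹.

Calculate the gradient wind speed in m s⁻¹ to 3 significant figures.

16.6 m s⁻¹

Around a high, pressure-gradient force acts outward with centrifugal, so Coriolis balances both:
fV = (1/ρ)|∂P/∂n| + V²/R  →  V² − fR·V + fR·V_g = 0
With fR = 5.93×10⁻⁵ × 1013×10³ m = 60.1 m/s:
V = [fR − √((fR)² − 4 fR V_g)]/2 = [60.1 − √(60.1² − 4×60.1×12)]/2 = 16.6 m/s
Supergeostrophic (V > V_g = 12 m/s), as expected around a high.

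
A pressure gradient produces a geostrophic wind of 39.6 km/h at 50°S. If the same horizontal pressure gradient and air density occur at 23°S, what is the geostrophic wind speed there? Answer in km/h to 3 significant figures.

With the same pressure gradient and density, V_g ∝ 1/f ∝ 1/sin φ.
V₂ = V₁ · sin φ₁ / sin φ₂ = 39.6 × sin 50° / sin 23°
V₂ = 39.6 × 0.7660/0.3907 = 77.6 km/h

77.6 km/h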